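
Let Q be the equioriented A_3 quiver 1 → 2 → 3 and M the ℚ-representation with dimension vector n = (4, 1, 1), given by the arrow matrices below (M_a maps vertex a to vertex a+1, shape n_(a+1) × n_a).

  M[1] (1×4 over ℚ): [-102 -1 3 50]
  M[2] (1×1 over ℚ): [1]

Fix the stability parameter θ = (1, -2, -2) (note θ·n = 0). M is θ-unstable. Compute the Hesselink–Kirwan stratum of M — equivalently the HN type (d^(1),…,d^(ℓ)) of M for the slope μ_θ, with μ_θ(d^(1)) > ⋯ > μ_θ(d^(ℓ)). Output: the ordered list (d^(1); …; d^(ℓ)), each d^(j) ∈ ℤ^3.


Via rank(M_{q-1}∘⋯∘M_p): M ≅ I[1,1]^3, I[1,3].
μ_θ-semistable layers: μ^(1)=1; μ^(2)=-1

((3, 0, 0); (1, 1, 1))


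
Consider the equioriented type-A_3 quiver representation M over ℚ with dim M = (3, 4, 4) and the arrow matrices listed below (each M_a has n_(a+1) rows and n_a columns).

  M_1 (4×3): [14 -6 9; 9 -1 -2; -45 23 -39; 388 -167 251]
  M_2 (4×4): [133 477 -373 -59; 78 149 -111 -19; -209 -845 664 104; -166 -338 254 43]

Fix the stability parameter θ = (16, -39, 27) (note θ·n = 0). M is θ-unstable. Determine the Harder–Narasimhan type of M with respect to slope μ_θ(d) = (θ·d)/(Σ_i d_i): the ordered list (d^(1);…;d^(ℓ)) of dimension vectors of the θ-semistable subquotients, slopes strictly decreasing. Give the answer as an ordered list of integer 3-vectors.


Interval decomposition of M: I[1,3]^3, I[2,3].
HN type (ℓ=3): μ^(1)=27; μ^(2)=-23/2; μ^(3)=-39

((0, 0, 4); (3, 3, 0); (0, 1, 0))


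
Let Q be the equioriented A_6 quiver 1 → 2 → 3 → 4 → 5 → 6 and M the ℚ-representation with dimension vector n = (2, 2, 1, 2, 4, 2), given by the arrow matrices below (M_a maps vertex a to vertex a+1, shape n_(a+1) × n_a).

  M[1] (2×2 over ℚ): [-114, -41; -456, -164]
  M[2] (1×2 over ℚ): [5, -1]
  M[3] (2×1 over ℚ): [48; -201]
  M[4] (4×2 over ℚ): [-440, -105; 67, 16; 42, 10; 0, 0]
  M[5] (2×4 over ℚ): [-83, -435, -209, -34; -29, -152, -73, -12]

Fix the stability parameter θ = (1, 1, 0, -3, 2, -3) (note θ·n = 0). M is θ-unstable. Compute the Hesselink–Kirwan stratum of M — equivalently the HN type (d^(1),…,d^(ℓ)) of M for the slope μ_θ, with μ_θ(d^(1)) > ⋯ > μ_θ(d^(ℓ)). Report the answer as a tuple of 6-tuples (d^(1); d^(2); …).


Interval decomposition of M: I[1,1], I[1,6], I[2,2], I[4,6], I[5,5]^2.
HN type (ℓ=5): μ^(1)=2; μ^(2)=1; μ^(3)=-1/3; μ^(4)=-1/2; μ^(5)=-3

((0, 0, 0, 0, 2, 0); (1, 1, 0, 0, 0, 0); (1, 1, 1, 1, 1, 1); (0, 0, 0, 0, 1, 1); (0, 0, 0, 1, 0, 0))


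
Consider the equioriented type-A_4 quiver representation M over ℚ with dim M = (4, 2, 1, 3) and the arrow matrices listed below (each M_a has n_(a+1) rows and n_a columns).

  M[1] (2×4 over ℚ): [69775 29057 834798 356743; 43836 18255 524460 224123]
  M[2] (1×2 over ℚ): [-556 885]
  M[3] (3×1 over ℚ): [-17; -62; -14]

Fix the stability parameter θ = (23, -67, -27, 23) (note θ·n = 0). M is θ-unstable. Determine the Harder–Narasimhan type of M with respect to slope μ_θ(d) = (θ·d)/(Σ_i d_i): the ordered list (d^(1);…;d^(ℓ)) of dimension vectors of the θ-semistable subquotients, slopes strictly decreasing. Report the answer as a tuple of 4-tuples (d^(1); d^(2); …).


Interval decomposition of M: I[1,1]^2, I[1,2], I[1,4], I[4,4]^2.
HN type (ℓ=3): μ^(1)=23; μ^(2)=-22; μ^(3)=-71/3

((2, 0, 0, 3); (1, 1, 0, 0); (1, 1, 1, 0))


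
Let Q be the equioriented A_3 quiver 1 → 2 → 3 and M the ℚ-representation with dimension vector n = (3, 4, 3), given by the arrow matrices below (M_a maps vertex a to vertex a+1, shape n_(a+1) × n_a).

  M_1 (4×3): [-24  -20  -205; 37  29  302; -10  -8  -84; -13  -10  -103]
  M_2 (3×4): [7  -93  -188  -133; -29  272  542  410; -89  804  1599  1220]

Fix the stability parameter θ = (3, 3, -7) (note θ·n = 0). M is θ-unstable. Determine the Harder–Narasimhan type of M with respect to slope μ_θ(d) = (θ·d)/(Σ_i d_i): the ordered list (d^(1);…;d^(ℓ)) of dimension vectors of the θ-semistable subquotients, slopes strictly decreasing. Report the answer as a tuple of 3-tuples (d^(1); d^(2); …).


Interval decomposition of M: I[1,3]^3, I[2,2].
HN type (ℓ=2): μ^(1)=3; μ^(2)=-1/3

((0, 1, 0); (3, 3, 3))


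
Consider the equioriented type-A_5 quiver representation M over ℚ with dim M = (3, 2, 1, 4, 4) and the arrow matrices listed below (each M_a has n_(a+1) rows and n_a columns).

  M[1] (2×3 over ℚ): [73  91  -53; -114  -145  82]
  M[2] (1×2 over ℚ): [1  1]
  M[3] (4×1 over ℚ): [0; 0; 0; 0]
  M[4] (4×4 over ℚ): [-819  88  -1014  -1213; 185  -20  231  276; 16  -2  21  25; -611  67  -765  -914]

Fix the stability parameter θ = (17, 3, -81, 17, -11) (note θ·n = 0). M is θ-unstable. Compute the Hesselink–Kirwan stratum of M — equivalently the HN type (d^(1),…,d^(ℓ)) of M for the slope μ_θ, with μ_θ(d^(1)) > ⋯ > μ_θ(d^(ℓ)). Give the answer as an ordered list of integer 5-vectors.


Via rank(M_{q-1}∘⋯∘M_p): M ≅ I[1,1], I[1,2], I[1,3], I[4,4], I[4,5]^3, I[5,5].
μ_θ-semistable layers: μ^(1)=17; μ^(2)=10; μ^(3)=3; μ^(4)=-11; μ^(5)=-61/3

((1, 0, 0, 1, 0); (1, 1, 0, 0, 0); (0, 0, 0, 3, 3); (0, 0, 0, 0, 1); (1, 1, 1, 0, 0))


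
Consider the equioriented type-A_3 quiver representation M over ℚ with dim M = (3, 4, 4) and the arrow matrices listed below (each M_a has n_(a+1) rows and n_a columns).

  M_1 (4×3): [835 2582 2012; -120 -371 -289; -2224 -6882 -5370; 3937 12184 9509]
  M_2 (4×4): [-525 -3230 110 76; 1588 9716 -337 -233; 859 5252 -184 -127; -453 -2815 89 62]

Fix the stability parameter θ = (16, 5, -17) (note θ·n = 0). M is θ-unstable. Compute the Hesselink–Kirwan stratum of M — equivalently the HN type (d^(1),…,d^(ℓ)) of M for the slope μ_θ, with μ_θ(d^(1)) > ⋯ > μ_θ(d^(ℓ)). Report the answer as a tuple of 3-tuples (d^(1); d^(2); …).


Barcode: M ≅ I[1,3]^3, I[2,3]. HN layers by μ_θ (2 steps, strictly decreasing):
  μ^(1)=4/3; μ^(2)=-6

((3, 3, 3); (0, 1, 1))


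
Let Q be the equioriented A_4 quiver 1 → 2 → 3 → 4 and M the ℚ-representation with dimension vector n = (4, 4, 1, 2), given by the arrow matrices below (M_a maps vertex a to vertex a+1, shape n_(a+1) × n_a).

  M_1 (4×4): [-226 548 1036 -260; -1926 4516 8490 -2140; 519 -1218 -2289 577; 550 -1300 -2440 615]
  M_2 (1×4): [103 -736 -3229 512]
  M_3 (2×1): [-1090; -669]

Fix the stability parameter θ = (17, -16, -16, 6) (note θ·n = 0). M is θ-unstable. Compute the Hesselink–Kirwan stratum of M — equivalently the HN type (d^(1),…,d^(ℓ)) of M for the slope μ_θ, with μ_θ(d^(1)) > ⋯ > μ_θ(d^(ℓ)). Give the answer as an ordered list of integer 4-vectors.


Via rank(M_{q-1}∘⋯∘M_p): M ≅ I[1,1], I[1,2]^2, I[1,4], I[2,2], I[4,4].
μ_θ-semistable layers: μ^(1)=17; μ^(2)=6; μ^(3)=1/2; μ^(4)=-5; μ^(5)=-16

((1, 0, 0, 0); (0, 0, 0, 2); (2, 2, 0, 0); (1, 1, 1, 0); (0, 1, 0, 0))


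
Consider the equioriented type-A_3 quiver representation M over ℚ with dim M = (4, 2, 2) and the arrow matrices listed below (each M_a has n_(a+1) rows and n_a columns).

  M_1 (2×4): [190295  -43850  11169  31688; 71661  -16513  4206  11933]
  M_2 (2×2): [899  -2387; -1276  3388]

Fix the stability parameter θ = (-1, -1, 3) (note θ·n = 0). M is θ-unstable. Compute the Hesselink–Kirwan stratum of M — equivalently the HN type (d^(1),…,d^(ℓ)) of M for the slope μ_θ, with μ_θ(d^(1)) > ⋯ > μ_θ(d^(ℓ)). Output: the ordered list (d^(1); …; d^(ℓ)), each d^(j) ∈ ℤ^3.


Via rank(M_{q-1}∘⋯∘M_p): M ≅ I[1,1]^2, I[1,2], I[1,3], I[3,3].
μ_θ-semistable layers: μ^(1)=3; μ^(2)=-1

((0, 0, 2); (4, 2, 0))


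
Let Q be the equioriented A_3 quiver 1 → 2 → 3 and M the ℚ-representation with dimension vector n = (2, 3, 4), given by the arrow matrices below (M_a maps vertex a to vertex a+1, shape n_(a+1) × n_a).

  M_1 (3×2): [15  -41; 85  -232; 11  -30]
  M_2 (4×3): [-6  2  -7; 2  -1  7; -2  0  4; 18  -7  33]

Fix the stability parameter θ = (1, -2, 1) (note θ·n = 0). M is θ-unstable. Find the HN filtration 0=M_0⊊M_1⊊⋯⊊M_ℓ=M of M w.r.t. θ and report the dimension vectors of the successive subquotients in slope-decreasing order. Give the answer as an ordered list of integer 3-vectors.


Barcode: M ≅ I[1,3]^2, I[2,3], I[3,3]. HN layers by μ_θ (3 steps, strictly decreasing):
  μ^(1)=1; μ^(2)=-1/2; μ^(3)=-2

((0, 0, 4); (2, 2, 0); (0, 1, 0))


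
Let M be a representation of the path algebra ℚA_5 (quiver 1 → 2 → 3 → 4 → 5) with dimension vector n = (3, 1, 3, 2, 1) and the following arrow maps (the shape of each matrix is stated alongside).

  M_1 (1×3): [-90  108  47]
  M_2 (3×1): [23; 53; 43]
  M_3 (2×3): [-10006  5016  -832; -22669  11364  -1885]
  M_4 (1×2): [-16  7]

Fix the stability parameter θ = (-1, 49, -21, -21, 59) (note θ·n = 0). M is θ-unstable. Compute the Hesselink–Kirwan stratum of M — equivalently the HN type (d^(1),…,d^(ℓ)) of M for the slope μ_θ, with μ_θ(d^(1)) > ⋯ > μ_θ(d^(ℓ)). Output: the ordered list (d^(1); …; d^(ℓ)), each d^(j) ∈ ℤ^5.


Barcode: M ≅ I[1,1]^2, I[1,5], I[3,3], I[3,4]. HN layers by μ_θ (4 steps, strictly decreasing):
  μ^(1)=59; μ^(2)=7/3; μ^(3)=-1; μ^(4)=-21

((0, 0, 0, 0, 1); (0, 1, 1, 1, 0); (3, 0, 0, 0, 0); (0, 0, 2, 1, 0))


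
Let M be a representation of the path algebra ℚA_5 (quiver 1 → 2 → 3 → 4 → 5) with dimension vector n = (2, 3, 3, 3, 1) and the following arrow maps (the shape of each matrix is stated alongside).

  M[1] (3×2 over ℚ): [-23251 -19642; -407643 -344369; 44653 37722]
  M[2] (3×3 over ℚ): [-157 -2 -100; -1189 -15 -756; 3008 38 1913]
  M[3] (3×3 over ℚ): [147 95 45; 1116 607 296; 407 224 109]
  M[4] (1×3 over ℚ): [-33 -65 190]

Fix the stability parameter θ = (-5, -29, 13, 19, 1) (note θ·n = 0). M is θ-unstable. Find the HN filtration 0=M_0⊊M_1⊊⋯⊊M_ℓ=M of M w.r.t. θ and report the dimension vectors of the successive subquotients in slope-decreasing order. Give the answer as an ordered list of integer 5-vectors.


Barcode: M ≅ I[1,4], I[1,5], I[2,4]. HN layers by μ_θ (5 steps, strictly decreasing):
  μ^(1)=19; μ^(2)=13; μ^(3)=11; μ^(4)=-17; μ^(5)=-29

((0, 0, 0, 2, 0); (0, 0, 2, 0, 0); (0, 0, 1, 1, 1); (2, 2, 0, 0, 0); (0, 1, 0, 0, 0))


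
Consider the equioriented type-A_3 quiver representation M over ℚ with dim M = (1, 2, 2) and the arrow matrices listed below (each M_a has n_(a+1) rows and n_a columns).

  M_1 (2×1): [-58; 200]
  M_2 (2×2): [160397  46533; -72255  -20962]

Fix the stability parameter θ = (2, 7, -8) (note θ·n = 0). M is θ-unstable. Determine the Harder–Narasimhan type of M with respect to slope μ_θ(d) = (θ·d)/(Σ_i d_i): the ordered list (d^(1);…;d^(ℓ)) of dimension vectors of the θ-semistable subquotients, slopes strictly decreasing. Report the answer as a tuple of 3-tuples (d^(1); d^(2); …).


Via rank(M_{q-1}∘⋯∘M_p): M ≅ I[1,3], I[2,3].
μ_θ-semistable layers: μ^(1)=1/3; μ^(2)=-1/2

((1, 1, 1); (0, 1, 1))


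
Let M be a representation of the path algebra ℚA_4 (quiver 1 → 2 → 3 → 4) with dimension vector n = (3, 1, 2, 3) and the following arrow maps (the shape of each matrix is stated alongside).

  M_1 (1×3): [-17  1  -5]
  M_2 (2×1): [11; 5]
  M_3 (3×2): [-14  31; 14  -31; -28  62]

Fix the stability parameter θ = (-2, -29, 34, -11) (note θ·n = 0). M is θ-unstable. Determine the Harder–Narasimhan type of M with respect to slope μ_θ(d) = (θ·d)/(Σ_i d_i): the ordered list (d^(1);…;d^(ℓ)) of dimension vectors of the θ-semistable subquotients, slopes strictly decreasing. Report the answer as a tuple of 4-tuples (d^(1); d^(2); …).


Via rank(M_{q-1}∘⋯∘M_p): M ≅ I[1,1]^2, I[1,4], I[3,3], I[4,4]^2.
μ_θ-semistable layers: μ^(1)=34; μ^(2)=23/2; μ^(3)=-2; μ^(4)=-11; μ^(5)=-31/2

((0, 0, 1, 0); (0, 0, 1, 1); (2, 0, 0, 0); (0, 0, 0, 2); (1, 1, 0, 0))


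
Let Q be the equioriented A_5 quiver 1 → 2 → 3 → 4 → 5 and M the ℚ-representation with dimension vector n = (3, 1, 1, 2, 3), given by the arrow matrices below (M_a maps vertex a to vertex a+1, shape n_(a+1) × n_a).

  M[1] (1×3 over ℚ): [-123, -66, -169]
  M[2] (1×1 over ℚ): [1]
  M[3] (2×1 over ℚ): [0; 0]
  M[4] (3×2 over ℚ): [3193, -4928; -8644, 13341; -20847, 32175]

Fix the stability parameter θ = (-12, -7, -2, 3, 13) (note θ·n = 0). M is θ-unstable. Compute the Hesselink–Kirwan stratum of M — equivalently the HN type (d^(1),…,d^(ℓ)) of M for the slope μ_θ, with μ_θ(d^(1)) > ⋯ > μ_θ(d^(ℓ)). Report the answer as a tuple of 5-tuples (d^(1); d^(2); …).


Barcode: M ≅ I[1,1]^2, I[1,3], I[4,5]^2, I[5,5]. HN layers by μ_θ (5 steps, strictly decreasing):
  μ^(1)=13; μ^(2)=3; μ^(3)=-2; μ^(4)=-7; μ^(5)=-12

((0, 0, 0, 0, 3); (0, 0, 0, 2, 0); (0, 0, 1, 0, 0); (0, 1, 0, 0, 0); (3, 0, 0, 0, 0))


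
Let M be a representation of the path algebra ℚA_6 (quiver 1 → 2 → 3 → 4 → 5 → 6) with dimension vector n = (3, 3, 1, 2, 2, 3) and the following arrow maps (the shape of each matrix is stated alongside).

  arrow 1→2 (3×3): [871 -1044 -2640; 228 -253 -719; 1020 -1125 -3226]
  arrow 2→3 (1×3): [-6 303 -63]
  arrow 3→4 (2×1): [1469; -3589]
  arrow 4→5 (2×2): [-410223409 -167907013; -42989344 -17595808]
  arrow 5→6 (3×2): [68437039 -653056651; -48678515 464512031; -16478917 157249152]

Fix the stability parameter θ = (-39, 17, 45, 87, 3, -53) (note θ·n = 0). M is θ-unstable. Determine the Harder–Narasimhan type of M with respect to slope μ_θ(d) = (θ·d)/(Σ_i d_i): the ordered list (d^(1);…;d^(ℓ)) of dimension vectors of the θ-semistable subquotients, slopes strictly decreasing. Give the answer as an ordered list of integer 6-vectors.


Interval decomposition of M: I[1,2]^2, I[1,6], I[4,4], I[5,6], I[6,6].
HN type (ℓ=6): μ^(1)=87; μ^(2)=41/2; μ^(3)=17; μ^(4)=-25; μ^(5)=-39; μ^(6)=-53

((0, 0, 0, 1, 0, 0); (0, 0, 1, 1, 1, 1); (0, 3, 0, 0, 0, 0); (0, 0, 0, 0, 1, 1); (3, 0, 0, 0, 0, 0); (0, 0, 0, 0, 0, 1))


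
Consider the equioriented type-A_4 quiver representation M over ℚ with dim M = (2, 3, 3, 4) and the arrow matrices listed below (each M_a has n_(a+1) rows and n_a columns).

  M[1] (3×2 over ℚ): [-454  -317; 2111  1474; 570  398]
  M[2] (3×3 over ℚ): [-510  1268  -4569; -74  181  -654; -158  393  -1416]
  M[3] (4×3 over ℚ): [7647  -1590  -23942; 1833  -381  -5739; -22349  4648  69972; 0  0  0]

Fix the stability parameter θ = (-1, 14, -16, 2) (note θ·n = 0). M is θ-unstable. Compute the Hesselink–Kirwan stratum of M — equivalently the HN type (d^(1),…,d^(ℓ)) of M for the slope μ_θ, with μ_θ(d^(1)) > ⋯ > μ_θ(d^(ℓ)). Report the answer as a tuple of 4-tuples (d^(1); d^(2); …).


Via rank(M_{q-1}∘⋯∘M_p): M ≅ I[1,2], I[1,4], I[2,4], I[3,3], I[4,4]^2.
μ_θ-semistable layers: μ^(1)=14; μ^(2)=2; μ^(3)=-1; μ^(4)=-16

((0, 1, 0, 0); (0, 0, 0, 4); (2, 2, 2, 0); (0, 0, 1, 0))


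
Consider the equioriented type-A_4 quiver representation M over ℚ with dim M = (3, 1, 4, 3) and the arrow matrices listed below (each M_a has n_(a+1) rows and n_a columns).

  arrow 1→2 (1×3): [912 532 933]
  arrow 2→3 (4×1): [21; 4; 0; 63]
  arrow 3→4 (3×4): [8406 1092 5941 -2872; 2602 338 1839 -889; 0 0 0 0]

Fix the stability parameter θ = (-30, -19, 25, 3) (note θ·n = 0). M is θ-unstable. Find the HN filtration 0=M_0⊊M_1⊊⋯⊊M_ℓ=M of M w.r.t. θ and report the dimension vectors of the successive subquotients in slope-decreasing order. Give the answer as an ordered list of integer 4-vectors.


Barcode: M ≅ I[1,1]^2, I[1,4], I[3,3]^2, I[3,4], I[4,4]. HN layers by μ_θ (5 steps, strictly decreasing):
  μ^(1)=25; μ^(2)=14; μ^(3)=3; μ^(4)=-19; μ^(5)=-30

((0, 0, 2, 0); (0, 0, 2, 2); (0, 0, 0, 1); (0, 1, 0, 0); (3, 0, 0, 0))


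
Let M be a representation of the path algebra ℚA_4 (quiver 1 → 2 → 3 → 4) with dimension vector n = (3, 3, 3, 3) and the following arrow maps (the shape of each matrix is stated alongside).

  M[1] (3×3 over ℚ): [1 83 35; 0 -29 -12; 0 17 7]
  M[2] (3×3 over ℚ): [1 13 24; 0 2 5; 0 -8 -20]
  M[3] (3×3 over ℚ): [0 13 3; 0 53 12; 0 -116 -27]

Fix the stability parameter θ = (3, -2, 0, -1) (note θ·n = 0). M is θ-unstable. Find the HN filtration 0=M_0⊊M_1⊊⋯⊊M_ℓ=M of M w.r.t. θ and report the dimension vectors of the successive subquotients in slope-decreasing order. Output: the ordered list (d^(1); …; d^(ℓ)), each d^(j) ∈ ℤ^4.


Barcode: M ≅ I[1,2], I[1,3], I[1,4], I[3,4], I[4,4]. HN layers by μ_θ (5 steps, strictly decreasing):
  μ^(1)=1/2; μ^(2)=1/3; μ^(3)=0; μ^(4)=-1/2; μ^(5)=-1

((1, 1, 0, 0); (1, 1, 1, 0); (1, 1, 1, 1); (0, 0, 1, 1); (0, 0, 0, 1))


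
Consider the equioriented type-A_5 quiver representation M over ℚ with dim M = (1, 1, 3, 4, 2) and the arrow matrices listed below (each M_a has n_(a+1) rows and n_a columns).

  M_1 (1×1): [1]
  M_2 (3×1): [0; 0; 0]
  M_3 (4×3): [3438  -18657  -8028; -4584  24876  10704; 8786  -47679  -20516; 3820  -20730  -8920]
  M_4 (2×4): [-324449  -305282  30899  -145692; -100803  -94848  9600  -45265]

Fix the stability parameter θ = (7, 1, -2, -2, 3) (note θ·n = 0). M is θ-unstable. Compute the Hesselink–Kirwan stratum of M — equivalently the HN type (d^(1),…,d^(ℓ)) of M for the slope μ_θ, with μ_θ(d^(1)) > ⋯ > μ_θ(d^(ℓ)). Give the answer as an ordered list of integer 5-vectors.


Barcode: M ≅ I[1,2], I[3,3]^2, I[3,5], I[4,4]^2, I[4,5]. HN layers by μ_θ (3 steps, strictly decreasing):
  μ^(1)=4; μ^(2)=3; μ^(3)=-2

((1, 1, 0, 0, 0); (0, 0, 0, 0, 2); (0, 0, 3, 4, 0))


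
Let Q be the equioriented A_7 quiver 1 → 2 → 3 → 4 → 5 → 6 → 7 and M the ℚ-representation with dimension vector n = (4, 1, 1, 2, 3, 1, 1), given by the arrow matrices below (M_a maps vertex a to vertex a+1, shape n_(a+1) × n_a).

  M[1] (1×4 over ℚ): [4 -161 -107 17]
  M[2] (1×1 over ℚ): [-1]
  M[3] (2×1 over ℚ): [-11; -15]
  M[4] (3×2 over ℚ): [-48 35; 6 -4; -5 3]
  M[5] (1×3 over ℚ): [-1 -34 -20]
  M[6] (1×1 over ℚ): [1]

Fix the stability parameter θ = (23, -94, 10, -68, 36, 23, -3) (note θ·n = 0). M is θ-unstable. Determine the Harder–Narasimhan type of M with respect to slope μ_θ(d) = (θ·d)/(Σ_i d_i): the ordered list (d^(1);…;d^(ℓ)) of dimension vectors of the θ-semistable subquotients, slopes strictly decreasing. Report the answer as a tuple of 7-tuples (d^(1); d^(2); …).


Interval decomposition of M: I[1,1]^3, I[1,7], I[4,5], I[5,5].
HN type (ℓ=6): μ^(1)=36; μ^(2)=23; μ^(3)=56/3; μ^(4)=-29; μ^(5)=-71/2; μ^(6)=-68

((0, 0, 0, 0, 2, 0, 0); (3, 0, 0, 0, 0, 0, 0); (0, 0, 0, 0, 1, 1, 1); (0, 0, 1, 1, 0, 0, 0); (1, 1, 0, 0, 0, 0, 0); (0, 0, 0, 1, 0, 0, 0))


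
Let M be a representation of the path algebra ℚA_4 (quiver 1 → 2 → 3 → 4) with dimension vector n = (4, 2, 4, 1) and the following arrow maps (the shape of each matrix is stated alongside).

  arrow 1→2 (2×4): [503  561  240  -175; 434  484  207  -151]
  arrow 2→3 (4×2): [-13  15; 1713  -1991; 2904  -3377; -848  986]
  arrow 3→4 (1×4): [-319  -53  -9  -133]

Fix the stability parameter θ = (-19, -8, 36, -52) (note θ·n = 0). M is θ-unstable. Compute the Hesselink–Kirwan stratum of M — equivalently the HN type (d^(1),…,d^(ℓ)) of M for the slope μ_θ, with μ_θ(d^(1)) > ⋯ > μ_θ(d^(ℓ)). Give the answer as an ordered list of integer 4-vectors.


Barcode: M ≅ I[1,1]^2, I[1,3], I[1,4], I[3,3]^2. HN layers by μ_θ (3 steps, strictly decreasing):
  μ^(1)=36; μ^(2)=-8; μ^(3)=-19

((0, 0, 3, 0); (0, 2, 1, 1); (4, 0, 0, 0))


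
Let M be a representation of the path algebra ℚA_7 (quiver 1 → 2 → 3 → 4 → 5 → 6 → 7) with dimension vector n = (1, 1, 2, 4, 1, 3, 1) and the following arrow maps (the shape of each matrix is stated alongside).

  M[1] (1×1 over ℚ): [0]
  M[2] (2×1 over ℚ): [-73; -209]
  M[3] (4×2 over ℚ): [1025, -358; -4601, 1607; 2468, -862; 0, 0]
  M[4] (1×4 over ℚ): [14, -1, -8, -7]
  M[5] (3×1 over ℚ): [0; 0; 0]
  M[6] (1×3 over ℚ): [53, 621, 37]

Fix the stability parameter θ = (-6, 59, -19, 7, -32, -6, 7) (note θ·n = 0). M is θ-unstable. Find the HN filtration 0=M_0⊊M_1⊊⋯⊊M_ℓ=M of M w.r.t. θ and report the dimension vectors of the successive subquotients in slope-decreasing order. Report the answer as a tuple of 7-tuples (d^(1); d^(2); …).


Barcode: M ≅ I[1,1], I[2,5], I[3,4], I[4,4]^2, I[6,6]^2, I[6,7]. HN layers by μ_θ (4 steps, strictly decreasing):
  μ^(1)=7; μ^(2)=15/4; μ^(3)=-6; μ^(4)=-19

((0, 0, 0, 3, 0, 0, 1); (0, 1, 1, 1, 1, 0, 0); (1, 0, 0, 0, 0, 3, 0); (0, 0, 1, 0, 0, 0, 0))


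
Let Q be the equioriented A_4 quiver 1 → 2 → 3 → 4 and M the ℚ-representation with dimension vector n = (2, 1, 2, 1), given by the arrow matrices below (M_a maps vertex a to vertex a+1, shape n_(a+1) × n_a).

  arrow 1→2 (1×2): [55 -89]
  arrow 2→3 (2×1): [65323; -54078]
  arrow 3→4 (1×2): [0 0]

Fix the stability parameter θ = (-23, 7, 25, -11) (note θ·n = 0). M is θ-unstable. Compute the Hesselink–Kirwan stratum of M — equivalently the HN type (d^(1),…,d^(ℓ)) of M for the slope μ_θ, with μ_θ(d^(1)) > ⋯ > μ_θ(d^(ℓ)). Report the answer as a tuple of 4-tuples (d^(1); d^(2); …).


Via rank(M_{q-1}∘⋯∘M_p): M ≅ I[1,1], I[1,3], I[3,3], I[4,4].
μ_θ-semistable layers: μ^(1)=25; μ^(2)=7; μ^(3)=-11; μ^(4)=-23

((0, 0, 2, 0); (0, 1, 0, 0); (0, 0, 0, 1); (2, 0, 0, 0))


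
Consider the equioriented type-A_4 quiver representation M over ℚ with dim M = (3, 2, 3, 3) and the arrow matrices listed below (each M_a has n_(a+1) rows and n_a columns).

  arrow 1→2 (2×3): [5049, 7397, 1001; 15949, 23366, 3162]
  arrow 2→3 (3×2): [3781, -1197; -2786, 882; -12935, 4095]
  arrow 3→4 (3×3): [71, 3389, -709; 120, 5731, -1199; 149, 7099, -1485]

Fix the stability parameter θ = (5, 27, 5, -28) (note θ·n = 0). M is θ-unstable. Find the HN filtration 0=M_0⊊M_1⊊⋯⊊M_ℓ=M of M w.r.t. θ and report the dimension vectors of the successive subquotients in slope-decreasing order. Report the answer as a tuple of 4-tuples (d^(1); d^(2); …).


Barcode: M ≅ I[1,1], I[1,2], I[1,4], I[3,4]^2. HN layers by μ_θ (4 steps, strictly decreasing):
  μ^(1)=27; μ^(2)=5; μ^(3)=9/4; μ^(4)=-23/2

((0, 1, 0, 0); (2, 0, 0, 0); (1, 1, 1, 1); (0, 0, 2, 2))


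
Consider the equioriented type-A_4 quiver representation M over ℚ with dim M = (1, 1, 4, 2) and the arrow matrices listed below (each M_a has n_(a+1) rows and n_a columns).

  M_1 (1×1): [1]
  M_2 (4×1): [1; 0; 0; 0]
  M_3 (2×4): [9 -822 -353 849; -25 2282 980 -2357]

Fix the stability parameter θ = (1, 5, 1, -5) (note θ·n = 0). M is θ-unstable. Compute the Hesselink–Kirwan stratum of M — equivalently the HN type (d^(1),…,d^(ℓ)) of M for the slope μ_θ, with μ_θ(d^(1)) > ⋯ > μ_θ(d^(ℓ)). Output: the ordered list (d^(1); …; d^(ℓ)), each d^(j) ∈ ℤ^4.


Via rank(M_{q-1}∘⋯∘M_p): M ≅ I[1,4], I[3,3]^2, I[3,4].
μ_θ-semistable layers: μ^(1)=1; μ^(2)=1/2; μ^(3)=-2

((0, 0, 2, 0); (1, 1, 1, 1); (0, 0, 1, 1))


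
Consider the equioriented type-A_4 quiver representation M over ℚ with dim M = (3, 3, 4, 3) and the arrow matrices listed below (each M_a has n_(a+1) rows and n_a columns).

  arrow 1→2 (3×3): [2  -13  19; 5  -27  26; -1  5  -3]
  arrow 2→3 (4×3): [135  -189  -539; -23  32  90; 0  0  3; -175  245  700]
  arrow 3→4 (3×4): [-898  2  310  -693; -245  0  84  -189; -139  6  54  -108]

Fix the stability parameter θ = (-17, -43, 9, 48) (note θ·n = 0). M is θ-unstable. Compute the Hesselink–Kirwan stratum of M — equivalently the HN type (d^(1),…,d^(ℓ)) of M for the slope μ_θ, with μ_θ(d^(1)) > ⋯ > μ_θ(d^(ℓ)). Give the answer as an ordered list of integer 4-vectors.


Via rank(M_{q-1}∘⋯∘M_p): M ≅ I[1,3], I[1,4]^2, I[3,3], I[4,4].
μ_θ-semistable layers: μ^(1)=48; μ^(2)=9; μ^(3)=-30

((0, 0, 0, 3); (0, 0, 4, 0); (3, 3, 0, 0))


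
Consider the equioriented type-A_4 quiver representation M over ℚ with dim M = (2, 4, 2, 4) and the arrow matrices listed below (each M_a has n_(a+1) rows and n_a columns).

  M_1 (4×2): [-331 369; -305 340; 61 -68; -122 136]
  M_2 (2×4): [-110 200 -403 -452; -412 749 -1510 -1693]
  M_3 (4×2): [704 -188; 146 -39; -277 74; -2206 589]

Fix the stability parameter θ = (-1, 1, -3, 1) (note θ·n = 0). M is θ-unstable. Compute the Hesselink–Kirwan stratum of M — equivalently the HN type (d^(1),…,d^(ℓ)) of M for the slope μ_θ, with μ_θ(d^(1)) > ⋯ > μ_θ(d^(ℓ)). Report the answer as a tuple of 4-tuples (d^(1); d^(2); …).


Interval decomposition of M: I[1,4]^2, I[2,2]^2, I[4,4]^2.
HN type (ℓ=2): μ^(1)=1; μ^(2)=-1

((0, 2, 0, 4); (2, 2, 2, 0))


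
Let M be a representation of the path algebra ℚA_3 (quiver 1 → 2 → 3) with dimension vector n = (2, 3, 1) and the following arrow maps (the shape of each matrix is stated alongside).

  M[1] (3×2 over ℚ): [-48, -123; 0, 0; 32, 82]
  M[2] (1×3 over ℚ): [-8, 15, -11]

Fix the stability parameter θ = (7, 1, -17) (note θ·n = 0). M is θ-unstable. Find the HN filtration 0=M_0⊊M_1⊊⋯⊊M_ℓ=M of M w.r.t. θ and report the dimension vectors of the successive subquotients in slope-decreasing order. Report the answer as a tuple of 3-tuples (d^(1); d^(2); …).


Via rank(M_{q-1}∘⋯∘M_p): M ≅ I[1,1], I[1,3], I[2,2]^2.
μ_θ-semistable layers: μ^(1)=7; μ^(2)=1; μ^(3)=-3

((1, 0, 0); (0, 2, 0); (1, 1, 1))


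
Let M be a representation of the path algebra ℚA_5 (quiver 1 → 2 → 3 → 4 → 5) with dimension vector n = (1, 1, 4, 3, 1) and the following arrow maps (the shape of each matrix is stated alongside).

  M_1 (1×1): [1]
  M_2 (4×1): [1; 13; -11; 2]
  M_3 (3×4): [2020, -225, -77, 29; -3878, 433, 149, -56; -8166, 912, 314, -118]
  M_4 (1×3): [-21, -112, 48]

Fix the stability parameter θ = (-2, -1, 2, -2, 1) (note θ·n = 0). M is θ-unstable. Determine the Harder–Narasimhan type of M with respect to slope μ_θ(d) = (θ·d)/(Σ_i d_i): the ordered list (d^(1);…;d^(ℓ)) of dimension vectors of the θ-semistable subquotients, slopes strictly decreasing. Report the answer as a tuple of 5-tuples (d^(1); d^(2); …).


Interval decomposition of M: I[1,3], I[3,4]^2, I[3,5].
HN type (ℓ=5): μ^(1)=2; μ^(2)=1; μ^(3)=0; μ^(4)=-1; μ^(5)=-2

((0, 0, 1, 0, 0); (0, 0, 0, 0, 1); (0, 0, 3, 3, 0); (0, 1, 0, 0, 0); (1, 0, 0, 0, 0))


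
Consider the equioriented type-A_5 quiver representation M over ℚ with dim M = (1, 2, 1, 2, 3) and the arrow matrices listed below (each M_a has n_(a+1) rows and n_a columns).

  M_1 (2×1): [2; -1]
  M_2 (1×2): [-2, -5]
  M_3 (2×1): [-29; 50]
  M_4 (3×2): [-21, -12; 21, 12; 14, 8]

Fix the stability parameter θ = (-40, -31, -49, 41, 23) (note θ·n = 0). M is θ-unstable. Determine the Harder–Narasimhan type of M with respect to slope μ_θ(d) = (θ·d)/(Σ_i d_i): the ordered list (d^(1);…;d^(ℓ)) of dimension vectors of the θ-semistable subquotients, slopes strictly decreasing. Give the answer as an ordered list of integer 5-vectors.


Interval decomposition of M: I[1,5], I[2,2], I[4,4], I[5,5]^2.
HN type (ℓ=5): μ^(1)=41; μ^(2)=32; μ^(3)=23; μ^(4)=-31; μ^(5)=-40

((0, 0, 0, 1, 0); (0, 0, 0, 1, 1); (0, 0, 0, 0, 2); (0, 1, 0, 0, 0); (1, 1, 1, 0, 0))


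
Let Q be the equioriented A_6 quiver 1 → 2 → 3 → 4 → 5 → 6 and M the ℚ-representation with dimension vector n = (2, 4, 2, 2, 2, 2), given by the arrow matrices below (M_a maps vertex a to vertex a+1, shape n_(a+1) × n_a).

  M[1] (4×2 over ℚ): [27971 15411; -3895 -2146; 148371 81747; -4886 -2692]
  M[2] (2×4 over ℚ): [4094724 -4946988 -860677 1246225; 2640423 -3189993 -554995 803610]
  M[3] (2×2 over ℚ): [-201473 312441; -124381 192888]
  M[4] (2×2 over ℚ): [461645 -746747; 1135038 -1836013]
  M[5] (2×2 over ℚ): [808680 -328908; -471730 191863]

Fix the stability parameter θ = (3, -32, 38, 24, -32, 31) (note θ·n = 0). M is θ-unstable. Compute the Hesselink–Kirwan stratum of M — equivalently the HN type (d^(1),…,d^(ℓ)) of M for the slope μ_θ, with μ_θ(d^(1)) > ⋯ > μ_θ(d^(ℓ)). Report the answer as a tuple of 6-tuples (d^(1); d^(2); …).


Interval decomposition of M: I[1,5], I[1,6], I[2,2]^2, I[6,6].
HN type (ℓ=4): μ^(1)=31; μ^(2)=10; μ^(3)=-29/2; μ^(4)=-32

((0, 0, 0, 0, 0, 2); (0, 0, 2, 2, 2, 0); (2, 2, 0, 0, 0, 0); (0, 2, 0, 0, 0, 0))


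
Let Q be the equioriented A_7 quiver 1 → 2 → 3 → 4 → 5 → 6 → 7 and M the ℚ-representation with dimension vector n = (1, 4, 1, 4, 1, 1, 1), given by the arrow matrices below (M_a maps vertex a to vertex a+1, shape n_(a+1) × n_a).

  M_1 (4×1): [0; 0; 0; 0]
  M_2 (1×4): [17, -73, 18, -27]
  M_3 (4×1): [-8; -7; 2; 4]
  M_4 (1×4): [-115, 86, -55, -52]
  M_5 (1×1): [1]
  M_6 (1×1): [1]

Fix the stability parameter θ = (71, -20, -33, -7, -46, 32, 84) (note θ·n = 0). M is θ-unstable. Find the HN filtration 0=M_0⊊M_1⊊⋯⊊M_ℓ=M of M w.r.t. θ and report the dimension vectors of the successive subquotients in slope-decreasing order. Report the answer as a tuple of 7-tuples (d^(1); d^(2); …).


Via rank(M_{q-1}∘⋯∘M_p): M ≅ I[1,1], I[2,2]^3, I[2,4], I[4,4]^2, I[4,7].
μ_θ-semistable layers: μ^(1)=84; μ^(2)=71; μ^(3)=32; μ^(4)=-7; μ^(5)=-20; μ^(6)=-53/2

((0, 0, 0, 0, 0, 0, 1); (1, 0, 0, 0, 0, 0, 0); (0, 0, 0, 0, 0, 1, 0); (0, 0, 0, 3, 0, 0, 0); (0, 3, 0, 0, 0, 0, 0); (0, 1, 1, 1, 1, 0, 0))


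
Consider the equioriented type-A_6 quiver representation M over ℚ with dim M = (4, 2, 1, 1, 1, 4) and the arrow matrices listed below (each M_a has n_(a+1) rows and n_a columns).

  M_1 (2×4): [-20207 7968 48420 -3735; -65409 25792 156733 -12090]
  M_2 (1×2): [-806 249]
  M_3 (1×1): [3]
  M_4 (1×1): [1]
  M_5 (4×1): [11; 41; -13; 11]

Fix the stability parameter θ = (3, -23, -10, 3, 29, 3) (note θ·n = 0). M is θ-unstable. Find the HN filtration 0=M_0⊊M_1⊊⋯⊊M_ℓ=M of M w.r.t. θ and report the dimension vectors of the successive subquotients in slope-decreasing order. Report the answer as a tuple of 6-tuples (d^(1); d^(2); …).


Interval decomposition of M: I[1,1]^2, I[1,2], I[1,6], I[6,6]^3.
HN type (ℓ=3): μ^(1)=16; μ^(2)=3; μ^(3)=-10

((0, 0, 0, 0, 1, 1); (2, 0, 0, 1, 0, 3); (2, 2, 1, 0, 0, 0))


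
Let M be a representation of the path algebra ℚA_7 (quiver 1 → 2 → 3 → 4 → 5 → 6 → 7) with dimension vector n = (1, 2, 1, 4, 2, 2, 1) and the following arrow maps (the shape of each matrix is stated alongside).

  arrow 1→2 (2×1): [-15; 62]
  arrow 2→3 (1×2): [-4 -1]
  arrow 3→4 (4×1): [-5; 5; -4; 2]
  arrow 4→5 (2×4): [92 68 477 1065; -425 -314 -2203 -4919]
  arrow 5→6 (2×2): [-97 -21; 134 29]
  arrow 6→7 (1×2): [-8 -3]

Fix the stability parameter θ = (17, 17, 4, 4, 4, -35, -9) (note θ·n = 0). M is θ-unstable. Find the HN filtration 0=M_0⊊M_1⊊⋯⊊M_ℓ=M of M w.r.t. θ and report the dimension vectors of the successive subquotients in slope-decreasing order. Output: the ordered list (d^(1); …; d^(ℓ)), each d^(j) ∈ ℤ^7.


Interval decomposition of M: I[1,7], I[2,2], I[4,4]^2, I[4,6].
HN type (ℓ=4): μ^(1)=17; μ^(2)=4; μ^(3)=2/7; μ^(4)=-9

((0, 1, 0, 0, 0, 0, 0); (0, 0, 0, 2, 0, 0, 0); (1, 1, 1, 1, 1, 1, 1); (0, 0, 0, 1, 1, 1, 0))


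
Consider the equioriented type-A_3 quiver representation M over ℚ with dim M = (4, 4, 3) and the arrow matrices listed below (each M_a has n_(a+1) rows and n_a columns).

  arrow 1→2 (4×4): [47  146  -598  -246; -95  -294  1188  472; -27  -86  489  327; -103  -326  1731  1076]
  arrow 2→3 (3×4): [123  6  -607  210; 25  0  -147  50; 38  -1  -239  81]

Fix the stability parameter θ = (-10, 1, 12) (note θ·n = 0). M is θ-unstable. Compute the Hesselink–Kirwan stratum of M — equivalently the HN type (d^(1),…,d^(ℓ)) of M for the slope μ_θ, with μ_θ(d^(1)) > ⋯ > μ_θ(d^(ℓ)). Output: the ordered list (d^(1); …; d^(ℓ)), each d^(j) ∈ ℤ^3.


Interval decomposition of M: I[1,2], I[1,3]^3.
HN type (ℓ=3): μ^(1)=12; μ^(2)=1; μ^(3)=-10

((0, 0, 3); (0, 4, 0); (4, 0, 0))


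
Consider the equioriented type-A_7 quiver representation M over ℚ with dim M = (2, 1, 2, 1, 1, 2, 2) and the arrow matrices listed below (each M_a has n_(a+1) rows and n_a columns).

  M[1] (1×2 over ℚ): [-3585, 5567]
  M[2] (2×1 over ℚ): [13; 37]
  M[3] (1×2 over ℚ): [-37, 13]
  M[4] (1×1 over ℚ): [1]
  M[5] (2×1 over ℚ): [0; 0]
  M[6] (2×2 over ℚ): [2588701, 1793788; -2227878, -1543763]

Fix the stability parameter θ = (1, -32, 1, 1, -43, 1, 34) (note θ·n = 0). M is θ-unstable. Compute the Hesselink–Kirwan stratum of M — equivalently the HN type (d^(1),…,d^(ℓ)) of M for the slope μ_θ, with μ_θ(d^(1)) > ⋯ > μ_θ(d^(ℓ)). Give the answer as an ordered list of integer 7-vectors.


Via rank(M_{q-1}∘⋯∘M_p): M ≅ I[1,1], I[1,3], I[3,5], I[6,7]^2.
μ_θ-semistable layers: μ^(1)=34; μ^(2)=1; μ^(3)=-41/3; μ^(4)=-31/2

((0, 0, 0, 0, 0, 0, 2); (1, 0, 1, 0, 0, 2, 0); (0, 0, 1, 1, 1, 0, 0); (1, 1, 0, 0, 0, 0, 0))


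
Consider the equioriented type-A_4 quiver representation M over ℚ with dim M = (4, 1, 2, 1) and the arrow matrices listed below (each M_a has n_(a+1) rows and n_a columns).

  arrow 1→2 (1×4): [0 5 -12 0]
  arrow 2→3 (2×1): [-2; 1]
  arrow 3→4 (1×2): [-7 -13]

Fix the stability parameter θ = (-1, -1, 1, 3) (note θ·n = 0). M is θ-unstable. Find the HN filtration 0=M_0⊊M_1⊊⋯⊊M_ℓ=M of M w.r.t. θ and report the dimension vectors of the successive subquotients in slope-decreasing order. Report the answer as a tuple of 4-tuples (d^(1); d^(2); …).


Barcode: M ≅ I[1,1]^3, I[1,4], I[3,3]. HN layers by μ_θ (3 steps, strictly decreasing):
  μ^(1)=3; μ^(2)=1; μ^(3)=-1

((0, 0, 0, 1); (0, 0, 2, 0); (4, 1, 0, 0))


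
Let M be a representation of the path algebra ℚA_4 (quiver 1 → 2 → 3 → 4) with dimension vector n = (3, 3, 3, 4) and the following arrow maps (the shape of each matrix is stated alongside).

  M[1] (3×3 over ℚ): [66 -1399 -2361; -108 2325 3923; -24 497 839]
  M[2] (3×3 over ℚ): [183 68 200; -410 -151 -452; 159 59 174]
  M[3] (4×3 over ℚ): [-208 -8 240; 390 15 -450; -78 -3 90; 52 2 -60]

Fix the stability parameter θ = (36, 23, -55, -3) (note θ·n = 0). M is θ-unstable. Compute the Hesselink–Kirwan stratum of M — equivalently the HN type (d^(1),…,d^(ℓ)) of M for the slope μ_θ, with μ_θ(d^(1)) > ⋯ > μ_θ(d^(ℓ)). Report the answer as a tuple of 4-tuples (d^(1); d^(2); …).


Interval decomposition of M: I[1,1], I[1,3], I[1,4], I[2,3], I[4,4]^3.
HN type (ℓ=5): μ^(1)=36; μ^(2)=4/3; μ^(3)=1/4; μ^(4)=-3; μ^(5)=-16

((1, 0, 0, 0); (1, 1, 1, 0); (1, 1, 1, 1); (0, 0, 0, 3); (0, 1, 1, 0))


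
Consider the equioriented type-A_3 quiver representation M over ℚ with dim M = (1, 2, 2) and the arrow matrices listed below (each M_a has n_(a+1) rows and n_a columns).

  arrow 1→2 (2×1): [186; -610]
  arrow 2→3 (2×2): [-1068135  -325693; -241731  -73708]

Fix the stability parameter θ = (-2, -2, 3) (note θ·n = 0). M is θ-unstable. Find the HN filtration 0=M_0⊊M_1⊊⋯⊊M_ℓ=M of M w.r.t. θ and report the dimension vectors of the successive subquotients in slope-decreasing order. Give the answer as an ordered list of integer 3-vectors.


Barcode: M ≅ I[1,3], I[2,3]. HN layers by μ_θ (2 steps, strictly decreasing):
  μ^(1)=3; μ^(2)=-2

((0, 0, 2); (1, 2, 0))


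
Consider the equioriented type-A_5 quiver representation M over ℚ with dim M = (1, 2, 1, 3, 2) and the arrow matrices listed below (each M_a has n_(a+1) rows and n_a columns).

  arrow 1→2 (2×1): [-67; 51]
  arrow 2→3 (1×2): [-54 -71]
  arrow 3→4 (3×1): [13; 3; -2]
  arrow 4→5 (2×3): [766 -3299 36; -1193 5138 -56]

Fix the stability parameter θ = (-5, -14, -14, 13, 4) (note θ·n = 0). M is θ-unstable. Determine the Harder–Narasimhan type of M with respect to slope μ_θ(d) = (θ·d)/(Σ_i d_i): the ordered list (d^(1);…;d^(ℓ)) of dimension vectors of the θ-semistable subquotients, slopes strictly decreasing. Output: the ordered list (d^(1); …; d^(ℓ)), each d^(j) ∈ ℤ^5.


Interval decomposition of M: I[1,5], I[2,2], I[4,4], I[4,5].
HN type (ℓ=4): μ^(1)=13; μ^(2)=17/2; μ^(3)=-11; μ^(4)=-14

((0, 0, 0, 1, 0); (0, 0, 0, 2, 2); (1, 1, 1, 0, 0); (0, 1, 0, 0, 0))


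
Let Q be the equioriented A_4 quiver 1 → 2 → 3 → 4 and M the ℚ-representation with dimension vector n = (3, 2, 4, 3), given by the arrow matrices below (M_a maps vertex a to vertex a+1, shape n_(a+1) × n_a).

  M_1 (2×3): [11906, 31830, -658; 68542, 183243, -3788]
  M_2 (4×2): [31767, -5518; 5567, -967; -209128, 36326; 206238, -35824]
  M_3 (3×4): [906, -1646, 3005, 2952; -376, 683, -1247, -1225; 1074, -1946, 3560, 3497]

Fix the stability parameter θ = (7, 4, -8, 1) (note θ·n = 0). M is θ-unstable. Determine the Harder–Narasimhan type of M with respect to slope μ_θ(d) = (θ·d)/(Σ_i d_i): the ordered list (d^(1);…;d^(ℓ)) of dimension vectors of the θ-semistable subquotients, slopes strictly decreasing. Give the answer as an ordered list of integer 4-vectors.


Via rank(M_{q-1}∘⋯∘M_p): M ≅ I[1,1], I[1,3], I[1,4], I[3,4]^2.
μ_θ-semistable layers: μ^(1)=7; μ^(2)=1; μ^(3)=-8

((1, 0, 0, 0); (2, 2, 2, 3); (0, 0, 2, 0))


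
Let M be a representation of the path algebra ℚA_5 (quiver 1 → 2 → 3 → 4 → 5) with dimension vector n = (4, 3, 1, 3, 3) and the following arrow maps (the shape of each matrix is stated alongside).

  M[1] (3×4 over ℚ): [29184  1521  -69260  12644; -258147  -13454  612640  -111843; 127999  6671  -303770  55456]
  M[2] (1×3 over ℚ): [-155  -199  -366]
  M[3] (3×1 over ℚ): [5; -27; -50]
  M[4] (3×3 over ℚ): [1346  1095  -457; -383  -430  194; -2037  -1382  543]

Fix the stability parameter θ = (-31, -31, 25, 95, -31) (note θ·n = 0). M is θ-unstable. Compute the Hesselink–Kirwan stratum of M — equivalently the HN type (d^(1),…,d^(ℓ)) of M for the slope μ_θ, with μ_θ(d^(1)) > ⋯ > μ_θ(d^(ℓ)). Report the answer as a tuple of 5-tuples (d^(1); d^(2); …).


Via rank(M_{q-1}∘⋯∘M_p): M ≅ I[1,1], I[1,2]^2, I[1,5], I[4,5]^2.
μ_θ-semistable layers: μ^(1)=32; μ^(2)=25; μ^(3)=-31

((0, 0, 0, 3, 3); (0, 0, 1, 0, 0); (4, 3, 0, 0, 0))


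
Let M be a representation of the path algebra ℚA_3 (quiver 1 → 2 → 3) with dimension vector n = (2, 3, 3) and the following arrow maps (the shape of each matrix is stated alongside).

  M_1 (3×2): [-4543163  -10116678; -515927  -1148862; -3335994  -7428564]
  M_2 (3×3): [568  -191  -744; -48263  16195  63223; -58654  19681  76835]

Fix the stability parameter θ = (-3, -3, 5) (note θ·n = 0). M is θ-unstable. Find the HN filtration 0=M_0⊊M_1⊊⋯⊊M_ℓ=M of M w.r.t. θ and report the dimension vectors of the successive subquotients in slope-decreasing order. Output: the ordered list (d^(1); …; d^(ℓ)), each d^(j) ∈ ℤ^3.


Via rank(M_{q-1}∘⋯∘M_p): M ≅ I[1,1], I[1,3], I[2,3]^2.
μ_θ-semistable layers: μ^(1)=5; μ^(2)=-3

((0, 0, 3); (2, 3, 0))


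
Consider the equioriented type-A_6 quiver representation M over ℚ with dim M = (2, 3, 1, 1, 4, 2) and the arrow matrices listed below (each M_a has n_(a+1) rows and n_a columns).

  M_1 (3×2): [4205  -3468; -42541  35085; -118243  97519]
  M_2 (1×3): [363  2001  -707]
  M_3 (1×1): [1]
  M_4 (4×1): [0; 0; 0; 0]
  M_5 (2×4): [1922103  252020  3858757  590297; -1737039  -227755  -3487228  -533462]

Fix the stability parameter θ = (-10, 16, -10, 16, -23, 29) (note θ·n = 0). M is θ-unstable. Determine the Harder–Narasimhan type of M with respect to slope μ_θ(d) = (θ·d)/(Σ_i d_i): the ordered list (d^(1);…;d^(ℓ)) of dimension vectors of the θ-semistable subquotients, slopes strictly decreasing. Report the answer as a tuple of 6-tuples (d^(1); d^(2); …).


Interval decomposition of M: I[1,2], I[1,4], I[2,2], I[5,5]^2, I[5,6]^2.
HN type (ℓ=5): μ^(1)=29; μ^(2)=16; μ^(3)=3; μ^(4)=-10; μ^(5)=-23

((0, 0, 0, 0, 0, 2); (0, 2, 0, 1, 0, 0); (0, 1, 1, 0, 0, 0); (2, 0, 0, 0, 0, 0); (0, 0, 0, 0, 4, 0))
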